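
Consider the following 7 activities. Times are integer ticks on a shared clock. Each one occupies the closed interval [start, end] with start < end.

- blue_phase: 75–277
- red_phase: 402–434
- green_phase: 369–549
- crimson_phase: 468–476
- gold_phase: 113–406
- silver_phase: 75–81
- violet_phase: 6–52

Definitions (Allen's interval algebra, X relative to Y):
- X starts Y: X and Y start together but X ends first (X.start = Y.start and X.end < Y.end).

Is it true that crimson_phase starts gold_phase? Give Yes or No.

No

crimson_phase = [468, 476], gold_phase = [113, 406].
Actual relation of crimson_phase to gold_phase: after.
Asked whether 'starts' holds → No.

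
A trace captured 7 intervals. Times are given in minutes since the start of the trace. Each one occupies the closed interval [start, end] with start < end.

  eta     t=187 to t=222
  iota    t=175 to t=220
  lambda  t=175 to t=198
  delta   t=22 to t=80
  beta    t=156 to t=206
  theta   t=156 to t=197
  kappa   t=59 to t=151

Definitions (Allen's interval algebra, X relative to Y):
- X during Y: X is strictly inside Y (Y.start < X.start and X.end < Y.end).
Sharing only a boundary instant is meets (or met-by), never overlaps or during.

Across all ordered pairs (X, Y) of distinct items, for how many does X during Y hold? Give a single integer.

Checking all 42 ordered pairs for relation 'during'; matching pairs in alphabetical order:
(lambda, beta): lambda during beta ✓
Count: 1.

1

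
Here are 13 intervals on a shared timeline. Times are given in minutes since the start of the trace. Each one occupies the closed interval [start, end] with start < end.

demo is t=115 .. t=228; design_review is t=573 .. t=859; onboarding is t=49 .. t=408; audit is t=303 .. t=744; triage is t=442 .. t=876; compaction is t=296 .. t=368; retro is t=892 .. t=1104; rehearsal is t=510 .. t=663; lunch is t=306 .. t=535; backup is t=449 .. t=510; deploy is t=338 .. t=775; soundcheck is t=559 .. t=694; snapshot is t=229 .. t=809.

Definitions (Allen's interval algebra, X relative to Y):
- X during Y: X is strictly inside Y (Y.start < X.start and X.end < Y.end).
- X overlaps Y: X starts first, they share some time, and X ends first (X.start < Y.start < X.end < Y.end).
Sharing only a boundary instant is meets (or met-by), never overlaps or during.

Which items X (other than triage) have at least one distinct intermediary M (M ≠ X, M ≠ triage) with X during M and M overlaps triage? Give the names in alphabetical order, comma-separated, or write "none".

Target triage = [t=442, t=876].
Intermediaries M with M overlaps triage: audit, deploy, lunch, snapshot.
Via audit — items with X during audit: backup, lunch, rehearsal, soundcheck.
Via deploy — items with X during deploy: backup, rehearsal, soundcheck.
Via lunch — items with X during lunch: backup.
Via snapshot — items with X during snapshot: audit, backup, compaction, deploy, lunch, rehearsal, soundcheck.
Union: audit, backup, compaction, deploy, lunch, rehearsal, soundcheck.

audit, backup, compaction, deploy, lunch, rehearsal, soundcheck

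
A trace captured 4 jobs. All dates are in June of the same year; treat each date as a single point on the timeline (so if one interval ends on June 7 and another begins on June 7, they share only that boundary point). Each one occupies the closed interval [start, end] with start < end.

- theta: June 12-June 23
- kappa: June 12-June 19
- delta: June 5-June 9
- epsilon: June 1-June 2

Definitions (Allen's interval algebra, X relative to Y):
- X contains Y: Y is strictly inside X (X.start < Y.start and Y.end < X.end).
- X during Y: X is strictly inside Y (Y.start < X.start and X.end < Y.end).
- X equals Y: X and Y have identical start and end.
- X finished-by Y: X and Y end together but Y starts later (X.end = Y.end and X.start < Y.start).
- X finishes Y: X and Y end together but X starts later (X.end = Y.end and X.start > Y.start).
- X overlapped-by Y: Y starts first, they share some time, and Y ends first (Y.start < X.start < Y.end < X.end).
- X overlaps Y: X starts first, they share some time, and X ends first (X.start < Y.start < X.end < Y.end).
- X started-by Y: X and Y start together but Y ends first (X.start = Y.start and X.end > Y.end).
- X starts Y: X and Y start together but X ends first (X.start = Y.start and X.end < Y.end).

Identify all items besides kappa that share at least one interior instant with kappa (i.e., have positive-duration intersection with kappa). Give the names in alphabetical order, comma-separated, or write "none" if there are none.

theta

Target kappa = [June 12, June 19].
delta [June 5, June 9] → before → no.
epsilon [June 1, June 2] → before → no.
theta [June 12, June 23] → started-by → yes.
Result: theta.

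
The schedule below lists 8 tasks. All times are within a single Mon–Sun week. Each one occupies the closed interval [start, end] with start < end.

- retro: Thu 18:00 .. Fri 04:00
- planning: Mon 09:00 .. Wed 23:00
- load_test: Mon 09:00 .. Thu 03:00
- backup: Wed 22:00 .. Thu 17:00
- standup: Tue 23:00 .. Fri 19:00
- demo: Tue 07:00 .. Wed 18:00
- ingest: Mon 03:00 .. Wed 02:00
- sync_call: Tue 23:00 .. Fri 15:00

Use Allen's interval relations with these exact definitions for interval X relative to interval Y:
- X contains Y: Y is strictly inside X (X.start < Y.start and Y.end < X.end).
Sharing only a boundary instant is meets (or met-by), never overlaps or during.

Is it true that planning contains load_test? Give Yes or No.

No

planning = [Mon 09:00, Wed 23:00], load_test = [Mon 09:00, Thu 03:00].
Actual relation of planning to load_test: starts.
Asked whether 'contains' holds → No.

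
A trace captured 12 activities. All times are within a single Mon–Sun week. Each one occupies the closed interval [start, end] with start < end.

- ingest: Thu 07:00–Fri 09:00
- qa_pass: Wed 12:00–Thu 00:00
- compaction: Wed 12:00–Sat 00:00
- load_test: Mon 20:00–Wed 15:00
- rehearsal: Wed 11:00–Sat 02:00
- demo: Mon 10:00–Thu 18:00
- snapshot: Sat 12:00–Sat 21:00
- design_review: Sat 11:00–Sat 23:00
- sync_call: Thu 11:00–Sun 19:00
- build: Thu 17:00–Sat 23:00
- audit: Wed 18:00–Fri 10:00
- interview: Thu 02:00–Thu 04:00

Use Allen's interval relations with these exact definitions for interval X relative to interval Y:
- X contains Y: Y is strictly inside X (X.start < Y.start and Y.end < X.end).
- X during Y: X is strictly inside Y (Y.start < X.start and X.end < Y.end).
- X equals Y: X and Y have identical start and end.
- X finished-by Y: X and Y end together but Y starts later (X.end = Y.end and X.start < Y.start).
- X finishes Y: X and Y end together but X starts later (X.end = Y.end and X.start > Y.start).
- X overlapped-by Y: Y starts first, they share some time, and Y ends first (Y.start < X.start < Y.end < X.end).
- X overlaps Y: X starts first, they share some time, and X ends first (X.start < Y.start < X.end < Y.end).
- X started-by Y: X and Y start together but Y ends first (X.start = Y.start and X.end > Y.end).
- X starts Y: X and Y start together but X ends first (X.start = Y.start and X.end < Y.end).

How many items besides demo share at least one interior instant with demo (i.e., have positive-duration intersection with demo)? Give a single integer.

9

Target demo = [Mon 10:00, Thu 18:00].
audit [Wed 18:00, Fri 10:00] → overlapped-by → counts.
build [Thu 17:00, Sat 23:00] → overlapped-by → counts.
compaction [Wed 12:00, Sat 00:00] → overlapped-by → counts.
design_review [Sat 11:00, Sat 23:00] → after → no.
ingest [Thu 07:00, Fri 09:00] → overlapped-by → counts.
interview [Thu 02:00, Thu 04:00] → during → counts.
load_test [Mon 20:00, Wed 15:00] → during → counts.
qa_pass [Wed 12:00, Thu 00:00] → during → counts.
rehearsal [Wed 11:00, Sat 02:00] → overlapped-by → counts.
snapshot [Sat 12:00, Sat 21:00] → after → no.
sync_call [Thu 11:00, Sun 19:00] → overlapped-by → counts.
Total: 9.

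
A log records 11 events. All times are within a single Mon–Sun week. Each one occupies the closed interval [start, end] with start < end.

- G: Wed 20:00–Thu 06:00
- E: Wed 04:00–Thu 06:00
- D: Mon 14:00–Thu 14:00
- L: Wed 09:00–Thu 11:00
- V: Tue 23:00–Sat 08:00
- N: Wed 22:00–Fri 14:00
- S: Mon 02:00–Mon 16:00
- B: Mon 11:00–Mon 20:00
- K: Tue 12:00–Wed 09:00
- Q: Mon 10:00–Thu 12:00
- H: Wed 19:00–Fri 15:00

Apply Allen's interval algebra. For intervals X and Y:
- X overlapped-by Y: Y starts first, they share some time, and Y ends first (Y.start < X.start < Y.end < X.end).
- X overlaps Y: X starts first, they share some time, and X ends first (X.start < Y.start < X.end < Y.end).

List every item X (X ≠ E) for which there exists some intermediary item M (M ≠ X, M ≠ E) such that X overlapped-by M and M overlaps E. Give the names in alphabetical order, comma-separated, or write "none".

V

Target E = [Wed 04:00, Thu 06:00].
Intermediaries M with M overlaps E: K.
Via K — items with X overlapped-by K: V.
Union: V.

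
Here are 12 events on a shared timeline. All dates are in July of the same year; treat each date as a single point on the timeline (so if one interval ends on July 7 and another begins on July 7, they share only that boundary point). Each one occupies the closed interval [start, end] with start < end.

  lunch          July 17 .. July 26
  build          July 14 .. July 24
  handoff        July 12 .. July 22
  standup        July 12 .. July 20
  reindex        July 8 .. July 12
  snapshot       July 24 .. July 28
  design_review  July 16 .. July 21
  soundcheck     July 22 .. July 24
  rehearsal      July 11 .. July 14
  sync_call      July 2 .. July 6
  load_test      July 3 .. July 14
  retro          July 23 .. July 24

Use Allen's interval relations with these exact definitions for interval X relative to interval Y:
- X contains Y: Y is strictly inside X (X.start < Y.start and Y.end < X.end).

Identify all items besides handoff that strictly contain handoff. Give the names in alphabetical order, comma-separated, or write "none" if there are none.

none

Target handoff = [July 12, July 22].
build [July 14, July 24] → overlapped-by → no.
design_review [July 16, July 21] → during → no.
load_test [July 3, July 14] → overlaps → no.
lunch [July 17, July 26] → overlapped-by → no.
rehearsal [July 11, July 14] → overlaps → no.
reindex [July 8, July 12] → meets → no.
retro [July 23, July 24] → after → no.
snapshot [July 24, July 28] → after → no.
soundcheck [July 22, July 24] → met-by → no.
standup [July 12, July 20] → starts → no.
sync_call [July 2, July 6] → before → no.
Result: none.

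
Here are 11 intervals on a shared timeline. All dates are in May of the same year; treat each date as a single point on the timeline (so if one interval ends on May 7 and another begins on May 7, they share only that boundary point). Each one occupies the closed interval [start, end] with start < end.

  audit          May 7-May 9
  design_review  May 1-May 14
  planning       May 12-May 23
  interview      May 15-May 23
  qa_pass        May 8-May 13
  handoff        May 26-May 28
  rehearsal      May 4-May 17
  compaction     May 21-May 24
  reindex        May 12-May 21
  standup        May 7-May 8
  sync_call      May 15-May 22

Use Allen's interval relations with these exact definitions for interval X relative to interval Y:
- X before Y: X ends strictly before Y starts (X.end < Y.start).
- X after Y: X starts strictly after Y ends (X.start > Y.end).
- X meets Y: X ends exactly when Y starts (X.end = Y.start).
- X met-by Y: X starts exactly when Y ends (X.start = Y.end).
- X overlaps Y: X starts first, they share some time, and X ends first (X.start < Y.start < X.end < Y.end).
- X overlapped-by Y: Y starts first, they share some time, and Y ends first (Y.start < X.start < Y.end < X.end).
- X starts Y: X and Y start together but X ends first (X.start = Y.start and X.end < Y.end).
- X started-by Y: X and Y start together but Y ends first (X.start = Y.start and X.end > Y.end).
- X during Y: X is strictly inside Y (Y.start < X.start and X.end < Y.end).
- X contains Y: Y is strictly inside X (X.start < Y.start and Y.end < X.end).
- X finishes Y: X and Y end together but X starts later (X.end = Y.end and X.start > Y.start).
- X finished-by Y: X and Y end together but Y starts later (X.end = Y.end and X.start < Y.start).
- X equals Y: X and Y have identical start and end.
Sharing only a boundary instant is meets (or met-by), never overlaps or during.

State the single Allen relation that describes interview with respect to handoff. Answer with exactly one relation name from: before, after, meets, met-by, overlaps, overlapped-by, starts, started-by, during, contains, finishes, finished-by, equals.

before

interview = [May 15, May 23]; handoff = [May 26, May 28].
Compare endpoints: interview.start < handoff.start, interview.start < handoff.end, interview.end < handoff.start, interview.end < handoff.end.
That pattern is 'before'.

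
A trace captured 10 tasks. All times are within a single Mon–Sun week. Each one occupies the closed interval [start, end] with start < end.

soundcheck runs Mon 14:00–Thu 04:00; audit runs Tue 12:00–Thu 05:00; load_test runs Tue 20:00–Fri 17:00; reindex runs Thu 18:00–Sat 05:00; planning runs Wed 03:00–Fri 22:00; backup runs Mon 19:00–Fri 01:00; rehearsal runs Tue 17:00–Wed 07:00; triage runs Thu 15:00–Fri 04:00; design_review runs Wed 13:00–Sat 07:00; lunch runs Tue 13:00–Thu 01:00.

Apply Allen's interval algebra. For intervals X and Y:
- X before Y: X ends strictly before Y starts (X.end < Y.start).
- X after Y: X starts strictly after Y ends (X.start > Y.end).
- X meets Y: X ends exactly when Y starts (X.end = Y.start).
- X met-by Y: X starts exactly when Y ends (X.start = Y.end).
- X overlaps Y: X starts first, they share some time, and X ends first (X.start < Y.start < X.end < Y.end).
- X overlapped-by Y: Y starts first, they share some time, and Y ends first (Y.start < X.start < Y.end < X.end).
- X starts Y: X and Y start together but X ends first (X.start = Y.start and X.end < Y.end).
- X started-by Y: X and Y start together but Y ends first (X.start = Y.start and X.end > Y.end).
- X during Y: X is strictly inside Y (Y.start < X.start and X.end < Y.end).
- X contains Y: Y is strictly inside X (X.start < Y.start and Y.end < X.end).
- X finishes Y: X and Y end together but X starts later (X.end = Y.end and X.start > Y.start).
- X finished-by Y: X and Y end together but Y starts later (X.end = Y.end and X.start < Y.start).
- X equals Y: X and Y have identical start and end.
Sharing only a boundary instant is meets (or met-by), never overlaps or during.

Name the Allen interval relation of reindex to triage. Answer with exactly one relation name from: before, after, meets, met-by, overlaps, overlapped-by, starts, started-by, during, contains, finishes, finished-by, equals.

reindex = [Thu 18:00, Sat 05:00]; triage = [Thu 15:00, Fri 04:00].
Compare endpoints: reindex.start > triage.start, reindex.start < triage.end, reindex.end > triage.start, reindex.end > triage.end.
That pattern is 'overlapped-by'.

overlapped-by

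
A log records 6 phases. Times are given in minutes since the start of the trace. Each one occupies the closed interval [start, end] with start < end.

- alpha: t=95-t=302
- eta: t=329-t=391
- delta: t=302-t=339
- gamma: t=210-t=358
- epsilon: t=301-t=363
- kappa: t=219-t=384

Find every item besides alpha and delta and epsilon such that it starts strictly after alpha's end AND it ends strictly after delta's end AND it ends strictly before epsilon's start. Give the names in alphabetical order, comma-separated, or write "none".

Conditions: its start is strictly after alpha's end (X.start > t=302) AND its end is strictly after delta's end (X.end > t=339) AND its end is strictly before epsilon's start (X.end < t=301).
eta: start t=329 > t=302? ✓; end t=391 > t=339? ✓; end t=391 < t=301? ✗ → no.
gamma: start t=210 > t=302? ✗; end t=358 > t=339? ✓; end t=358 < t=301? ✗ → no.
kappa: start t=219 > t=302? ✗; end t=384 > t=339? ✓; end t=384 < t=301? ✗ → no.
Result: none.

none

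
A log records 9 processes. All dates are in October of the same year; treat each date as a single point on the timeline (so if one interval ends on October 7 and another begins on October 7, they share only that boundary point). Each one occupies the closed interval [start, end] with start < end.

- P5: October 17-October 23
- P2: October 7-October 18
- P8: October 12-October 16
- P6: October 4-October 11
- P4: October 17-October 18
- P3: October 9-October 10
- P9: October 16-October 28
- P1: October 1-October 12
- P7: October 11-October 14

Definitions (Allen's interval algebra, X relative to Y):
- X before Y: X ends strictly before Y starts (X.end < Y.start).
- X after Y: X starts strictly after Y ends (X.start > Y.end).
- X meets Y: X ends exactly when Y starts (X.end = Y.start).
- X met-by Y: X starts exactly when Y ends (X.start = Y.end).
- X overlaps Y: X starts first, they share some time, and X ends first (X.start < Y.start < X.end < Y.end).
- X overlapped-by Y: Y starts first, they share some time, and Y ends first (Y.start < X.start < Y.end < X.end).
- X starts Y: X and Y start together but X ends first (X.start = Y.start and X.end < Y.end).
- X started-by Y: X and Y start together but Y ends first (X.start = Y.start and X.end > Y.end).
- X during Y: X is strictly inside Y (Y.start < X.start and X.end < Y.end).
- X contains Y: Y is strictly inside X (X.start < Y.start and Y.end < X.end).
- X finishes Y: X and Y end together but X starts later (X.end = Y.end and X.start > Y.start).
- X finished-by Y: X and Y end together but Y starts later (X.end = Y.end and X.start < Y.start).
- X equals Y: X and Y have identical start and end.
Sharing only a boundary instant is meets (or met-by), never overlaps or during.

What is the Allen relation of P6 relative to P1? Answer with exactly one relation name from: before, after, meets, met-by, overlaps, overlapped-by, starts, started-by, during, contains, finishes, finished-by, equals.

during

P6 = [October 4, October 11]; P1 = [October 1, October 12].
Compare endpoints: P6.start > P1.start, P6.start < P1.end, P6.end > P1.start, P6.end < P1.end.
That pattern is 'during'.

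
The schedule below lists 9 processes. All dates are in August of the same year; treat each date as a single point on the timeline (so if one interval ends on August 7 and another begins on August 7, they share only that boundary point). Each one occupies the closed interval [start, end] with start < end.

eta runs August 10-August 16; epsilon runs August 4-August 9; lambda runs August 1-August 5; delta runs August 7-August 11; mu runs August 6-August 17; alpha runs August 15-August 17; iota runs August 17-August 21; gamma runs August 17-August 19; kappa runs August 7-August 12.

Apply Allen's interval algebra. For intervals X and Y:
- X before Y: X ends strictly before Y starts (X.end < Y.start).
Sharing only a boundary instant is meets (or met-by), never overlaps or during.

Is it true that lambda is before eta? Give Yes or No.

lambda = [August 1, August 5], eta = [August 10, August 16].
Actual relation of lambda to eta: before.
Asked whether 'before' holds → Yes.

Yes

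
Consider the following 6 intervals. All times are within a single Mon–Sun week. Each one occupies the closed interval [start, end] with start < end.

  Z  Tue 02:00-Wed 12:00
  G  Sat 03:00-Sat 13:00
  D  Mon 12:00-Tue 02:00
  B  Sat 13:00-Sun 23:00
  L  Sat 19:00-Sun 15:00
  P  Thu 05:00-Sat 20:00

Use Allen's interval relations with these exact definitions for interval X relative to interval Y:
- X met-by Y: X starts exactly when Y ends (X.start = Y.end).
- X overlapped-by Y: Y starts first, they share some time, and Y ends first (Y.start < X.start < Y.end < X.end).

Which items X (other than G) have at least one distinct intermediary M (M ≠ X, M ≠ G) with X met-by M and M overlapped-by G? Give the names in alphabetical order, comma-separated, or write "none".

Target G = [Sat 03:00, Sat 13:00].
Intermediaries M with M overlapped-by G: none.
Union: none.

none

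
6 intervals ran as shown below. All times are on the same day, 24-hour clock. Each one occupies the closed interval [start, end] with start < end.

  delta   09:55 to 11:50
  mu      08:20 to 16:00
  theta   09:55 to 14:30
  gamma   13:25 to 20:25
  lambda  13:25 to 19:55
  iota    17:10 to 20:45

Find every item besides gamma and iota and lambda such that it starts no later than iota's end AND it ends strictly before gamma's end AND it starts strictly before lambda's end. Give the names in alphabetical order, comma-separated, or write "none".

Conditions: its start is no later than iota's end (X.start <= 20:45) AND its end is strictly before gamma's end (X.end < 20:25) AND its start is strictly before lambda's end (X.start < 19:55).
delta: start 09:55 <= 20:45? ✓; end 11:50 < 20:25? ✓; start 09:55 < 19:55? ✓ → yes.
mu: start 08:20 <= 20:45? ✓; end 16:00 < 20:25? ✓; start 08:20 < 19:55? ✓ → yes.
theta: start 09:55 <= 20:45? ✓; end 14:30 < 20:25? ✓; start 09:55 < 19:55? ✓ → yes.
Result: delta, mu, theta.

delta, mu, theta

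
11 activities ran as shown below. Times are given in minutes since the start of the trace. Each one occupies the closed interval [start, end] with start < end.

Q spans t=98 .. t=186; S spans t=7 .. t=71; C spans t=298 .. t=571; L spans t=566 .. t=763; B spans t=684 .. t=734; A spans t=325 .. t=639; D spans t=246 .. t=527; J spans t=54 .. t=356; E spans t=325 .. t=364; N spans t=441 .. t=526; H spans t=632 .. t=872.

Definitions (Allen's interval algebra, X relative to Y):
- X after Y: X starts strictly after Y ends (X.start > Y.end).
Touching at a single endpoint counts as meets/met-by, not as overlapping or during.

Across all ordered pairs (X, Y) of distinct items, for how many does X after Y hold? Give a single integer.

Checking all 110 ordered pairs for relation 'after'; matching pairs in alphabetical order:
(A, Q): A after Q ✓
(A, S): A after S ✓
(B, A): B after A ✓
(B, C): B after C ✓
(B, D): B after D ✓
(B, E): B after E ✓
(B, J): B after J ✓
(B, N): B after N ✓
(B, Q): B after Q ✓
(B, S): B after S ✓
(C, Q): C after Q ✓
(C, S): C after S ✓
(D, Q): D after Q ✓
(D, S): D after S ✓
(E, Q): E after Q ✓
(E, S): E after S ✓
(H, C): H after C ✓
(H, D): H after D ✓
(H, E): H after E ✓
(H, J): H after J ✓
(H, N): H after N ✓
(H, Q): H after Q ✓
(H, S): H after S ✓
(L, D): L after D ✓
... plus 10 further pairs not listed.
Count: 34.

34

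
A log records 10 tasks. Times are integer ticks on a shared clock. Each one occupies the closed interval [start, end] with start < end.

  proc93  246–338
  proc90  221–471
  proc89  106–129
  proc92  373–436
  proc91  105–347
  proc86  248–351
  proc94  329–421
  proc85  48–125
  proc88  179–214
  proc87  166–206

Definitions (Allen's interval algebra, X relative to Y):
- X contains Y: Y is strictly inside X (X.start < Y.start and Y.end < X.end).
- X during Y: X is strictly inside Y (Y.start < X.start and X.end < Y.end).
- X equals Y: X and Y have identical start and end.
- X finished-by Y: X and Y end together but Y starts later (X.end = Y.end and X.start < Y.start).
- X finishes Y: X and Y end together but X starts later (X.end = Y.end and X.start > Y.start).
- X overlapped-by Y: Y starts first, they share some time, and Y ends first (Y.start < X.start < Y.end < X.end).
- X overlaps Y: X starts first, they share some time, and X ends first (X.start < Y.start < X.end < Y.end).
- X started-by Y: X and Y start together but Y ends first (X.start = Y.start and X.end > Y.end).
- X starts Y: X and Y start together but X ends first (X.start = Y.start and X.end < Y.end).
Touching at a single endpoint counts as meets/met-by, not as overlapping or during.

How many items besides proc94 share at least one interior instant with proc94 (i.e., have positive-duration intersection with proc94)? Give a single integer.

5

Target proc94 = [329, 421].
proc85 [48, 125] → before → no.
proc86 [248, 351] → overlaps → counts.
proc87 [166, 206] → before → no.
proc88 [179, 214] → before → no.
proc89 [106, 129] → before → no.
proc90 [221, 471] → contains → counts.
proc91 [105, 347] → overlaps → counts.
proc92 [373, 436] → overlapped-by → counts.
proc93 [246, 338] → overlaps → counts.
Total: 5.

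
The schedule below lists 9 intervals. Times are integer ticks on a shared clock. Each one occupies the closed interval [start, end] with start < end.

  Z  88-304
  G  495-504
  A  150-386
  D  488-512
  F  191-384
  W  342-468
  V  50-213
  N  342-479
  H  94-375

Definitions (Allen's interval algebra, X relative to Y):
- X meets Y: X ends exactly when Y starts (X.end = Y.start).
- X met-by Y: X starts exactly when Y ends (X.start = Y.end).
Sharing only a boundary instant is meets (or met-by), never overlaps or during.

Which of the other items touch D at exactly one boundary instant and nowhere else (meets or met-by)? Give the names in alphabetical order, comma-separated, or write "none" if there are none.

none

Target D = [488, 512].
A [150, 386] → before → no.
F [191, 384] → before → no.
G [495, 504] → during → no.
H [94, 375] → before → no.
N [342, 479] → before → no.
V [50, 213] → before → no.
W [342, 468] → before → no.
Z [88, 304] → before → no.
Result: none.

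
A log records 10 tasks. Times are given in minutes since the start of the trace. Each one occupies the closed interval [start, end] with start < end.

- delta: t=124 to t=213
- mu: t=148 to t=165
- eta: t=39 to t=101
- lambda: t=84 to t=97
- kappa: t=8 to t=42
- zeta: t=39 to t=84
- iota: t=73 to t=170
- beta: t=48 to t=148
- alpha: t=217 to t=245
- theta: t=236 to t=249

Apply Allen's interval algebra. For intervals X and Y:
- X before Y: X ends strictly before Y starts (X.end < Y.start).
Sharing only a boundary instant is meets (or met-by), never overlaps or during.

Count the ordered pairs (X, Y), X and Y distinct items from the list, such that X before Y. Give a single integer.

Checking all 90 ordered pairs for relation 'before'; matching pairs in alphabetical order:
(beta, alpha): beta before alpha ✓
(beta, theta): beta before theta ✓
(delta, alpha): delta before alpha ✓
(delta, theta): delta before theta ✓
(eta, alpha): eta before alpha ✓
(eta, delta): eta before delta ✓
(eta, mu): eta before mu ✓
(eta, theta): eta before theta ✓
(iota, alpha): iota before alpha ✓
(iota, theta): iota before theta ✓
(kappa, alpha): kappa before alpha ✓
(kappa, beta): kappa before beta ✓
(kappa, delta): kappa before delta ✓
(kappa, iota): kappa before iota ✓
(kappa, lambda): kappa before lambda ✓
(kappa, mu): kappa before mu ✓
(kappa, theta): kappa before theta ✓
(lambda, alpha): lambda before alpha ✓
(lambda, delta): lambda before delta ✓
(lambda, mu): lambda before mu ✓
(lambda, theta): lambda before theta ✓
(mu, alpha): mu before alpha ✓
(mu, theta): mu before theta ✓
(zeta, alpha): zeta before alpha ✓
... plus 3 further pairs not listed.
Count: 27.

27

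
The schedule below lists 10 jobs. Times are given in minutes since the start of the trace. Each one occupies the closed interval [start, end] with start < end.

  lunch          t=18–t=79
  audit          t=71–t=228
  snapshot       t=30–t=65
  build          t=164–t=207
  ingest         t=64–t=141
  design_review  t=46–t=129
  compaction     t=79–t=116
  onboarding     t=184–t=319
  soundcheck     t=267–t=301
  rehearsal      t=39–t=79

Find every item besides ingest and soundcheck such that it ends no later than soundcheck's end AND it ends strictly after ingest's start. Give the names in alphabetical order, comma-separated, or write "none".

audit, build, compaction, design_review, lunch, rehearsal, snapshot

Conditions: its end is no later than soundcheck's end (X.end <= t=301) AND its end is strictly after ingest's start (X.end > t=64).
audit: end t=228 <= t=301? ✓; end t=228 > t=64? ✓ → yes.
build: end t=207 <= t=301? ✓; end t=207 > t=64? ✓ → yes.
compaction: end t=116 <= t=301? ✓; end t=116 > t=64? ✓ → yes.
design_review: end t=129 <= t=301? ✓; end t=129 > t=64? ✓ → yes.
lunch: end t=79 <= t=301? ✓; end t=79 > t=64? ✓ → yes.
onboarding: end t=319 <= t=301? ✗; end t=319 > t=64? ✓ → no.
rehearsal: end t=79 <= t=301? ✓; end t=79 > t=64? ✓ → yes.
snapshot: end t=65 <= t=301? ✓; end t=65 > t=64? ✓ → yes.
Result: audit, build, compaction, design_review, lunch, rehearsal, snapshot.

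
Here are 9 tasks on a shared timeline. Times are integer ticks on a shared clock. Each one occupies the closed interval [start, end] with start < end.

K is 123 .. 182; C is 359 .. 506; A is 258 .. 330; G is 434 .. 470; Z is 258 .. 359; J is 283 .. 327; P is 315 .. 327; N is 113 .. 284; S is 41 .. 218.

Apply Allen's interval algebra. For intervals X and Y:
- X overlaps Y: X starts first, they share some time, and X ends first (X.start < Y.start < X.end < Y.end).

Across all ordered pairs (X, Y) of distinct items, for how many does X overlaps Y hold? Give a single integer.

Checking all 72 ordered pairs for relation 'overlaps'; matching pairs in alphabetical order:
(N, A): N overlaps A ✓
(N, J): N overlaps J ✓
(N, Z): N overlaps Z ✓
(S, N): S overlaps N ✓
Count: 4.

4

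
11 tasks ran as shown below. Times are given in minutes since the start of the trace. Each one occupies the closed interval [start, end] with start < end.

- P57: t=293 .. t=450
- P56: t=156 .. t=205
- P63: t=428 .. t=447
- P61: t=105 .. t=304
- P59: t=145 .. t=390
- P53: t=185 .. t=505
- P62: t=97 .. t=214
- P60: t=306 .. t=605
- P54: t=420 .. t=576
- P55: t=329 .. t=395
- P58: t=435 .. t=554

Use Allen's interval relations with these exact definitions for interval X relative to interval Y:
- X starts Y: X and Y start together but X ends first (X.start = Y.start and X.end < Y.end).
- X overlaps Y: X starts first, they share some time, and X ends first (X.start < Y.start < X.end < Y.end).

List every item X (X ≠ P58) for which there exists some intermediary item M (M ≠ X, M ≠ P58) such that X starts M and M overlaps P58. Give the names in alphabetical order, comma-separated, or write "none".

Target P58 = [t=435, t=554].
Intermediaries M with M overlaps P58: P53, P57, P63.
Via P53 — items with X starts P53: none.
Via P57 — items with X starts P57: none.
Via P63 — items with X starts P63: none.
Union: none.

none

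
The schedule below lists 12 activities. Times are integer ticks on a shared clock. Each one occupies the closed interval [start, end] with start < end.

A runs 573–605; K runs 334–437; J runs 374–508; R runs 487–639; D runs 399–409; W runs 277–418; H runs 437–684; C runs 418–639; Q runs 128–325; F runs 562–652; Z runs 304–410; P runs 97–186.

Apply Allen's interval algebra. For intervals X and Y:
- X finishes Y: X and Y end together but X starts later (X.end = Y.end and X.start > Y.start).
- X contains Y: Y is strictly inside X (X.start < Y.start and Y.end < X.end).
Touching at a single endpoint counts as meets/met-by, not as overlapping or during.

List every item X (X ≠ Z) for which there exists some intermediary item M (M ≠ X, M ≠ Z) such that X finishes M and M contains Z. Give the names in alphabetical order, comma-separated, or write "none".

Target Z = [304, 410].
Intermediaries M with M contains Z: W.
Via W — items with X finishes W: none.
Union: none.

none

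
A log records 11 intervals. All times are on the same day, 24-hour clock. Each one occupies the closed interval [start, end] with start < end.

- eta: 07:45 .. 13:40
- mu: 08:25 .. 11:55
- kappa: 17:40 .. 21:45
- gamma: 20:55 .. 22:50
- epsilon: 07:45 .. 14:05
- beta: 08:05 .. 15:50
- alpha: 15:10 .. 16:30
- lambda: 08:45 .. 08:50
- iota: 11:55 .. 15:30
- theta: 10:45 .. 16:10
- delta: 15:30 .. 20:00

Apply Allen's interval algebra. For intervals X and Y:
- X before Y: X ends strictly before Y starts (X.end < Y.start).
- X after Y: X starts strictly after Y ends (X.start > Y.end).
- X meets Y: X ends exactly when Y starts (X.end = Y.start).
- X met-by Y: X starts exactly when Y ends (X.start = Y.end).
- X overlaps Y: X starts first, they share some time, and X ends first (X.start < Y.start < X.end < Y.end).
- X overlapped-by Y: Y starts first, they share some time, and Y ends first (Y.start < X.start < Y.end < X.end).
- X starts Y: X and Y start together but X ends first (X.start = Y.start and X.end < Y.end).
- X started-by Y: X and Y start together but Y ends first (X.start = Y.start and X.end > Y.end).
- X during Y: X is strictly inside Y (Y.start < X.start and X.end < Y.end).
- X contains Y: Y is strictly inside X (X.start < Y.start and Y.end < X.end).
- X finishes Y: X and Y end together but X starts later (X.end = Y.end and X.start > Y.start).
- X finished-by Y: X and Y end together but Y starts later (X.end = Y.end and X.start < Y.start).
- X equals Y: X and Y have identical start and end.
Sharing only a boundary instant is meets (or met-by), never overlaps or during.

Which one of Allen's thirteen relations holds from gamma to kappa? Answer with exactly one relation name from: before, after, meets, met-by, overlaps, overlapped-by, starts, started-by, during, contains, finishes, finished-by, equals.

gamma = [20:55, 22:50]; kappa = [17:40, 21:45].
Compare endpoints: gamma.start > kappa.start, gamma.start < kappa.end, gamma.end > kappa.start, gamma.end > kappa.end.
That pattern is 'overlapped-by'.

overlapped-by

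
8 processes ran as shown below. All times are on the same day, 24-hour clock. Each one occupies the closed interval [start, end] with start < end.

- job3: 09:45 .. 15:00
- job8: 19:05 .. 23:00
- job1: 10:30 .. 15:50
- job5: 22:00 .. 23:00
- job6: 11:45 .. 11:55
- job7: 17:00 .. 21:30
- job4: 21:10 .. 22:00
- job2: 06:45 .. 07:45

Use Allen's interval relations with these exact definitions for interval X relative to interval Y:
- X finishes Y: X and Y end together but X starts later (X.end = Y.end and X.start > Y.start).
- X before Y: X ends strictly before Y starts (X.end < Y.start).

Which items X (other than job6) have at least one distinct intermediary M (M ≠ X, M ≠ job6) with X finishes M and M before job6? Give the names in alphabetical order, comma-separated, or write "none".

Target job6 = [11:45, 11:55].
Intermediaries M with M before job6: job2.
Via job2 — items with X finishes job2: none.
Union: none.

none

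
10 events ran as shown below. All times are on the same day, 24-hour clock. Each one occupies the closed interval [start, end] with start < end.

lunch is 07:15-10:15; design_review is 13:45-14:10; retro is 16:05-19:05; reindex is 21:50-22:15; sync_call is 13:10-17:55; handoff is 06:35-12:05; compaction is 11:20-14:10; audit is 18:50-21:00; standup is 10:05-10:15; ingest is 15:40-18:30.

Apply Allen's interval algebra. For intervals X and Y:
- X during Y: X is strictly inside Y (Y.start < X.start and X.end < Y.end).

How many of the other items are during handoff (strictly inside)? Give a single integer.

2

Target handoff = [06:35, 12:05].
audit [18:50, 21:00] → after → no.
compaction [11:20, 14:10] → overlapped-by → no.
design_review [13:45, 14:10] → after → no.
ingest [15:40, 18:30] → after → no.
lunch [07:15, 10:15] → during → counts.
reindex [21:50, 22:15] → after → no.
retro [16:05, 19:05] → after → no.
standup [10:05, 10:15] → during → counts.
sync_call [13:10, 17:55] → after → no.
Total: 2.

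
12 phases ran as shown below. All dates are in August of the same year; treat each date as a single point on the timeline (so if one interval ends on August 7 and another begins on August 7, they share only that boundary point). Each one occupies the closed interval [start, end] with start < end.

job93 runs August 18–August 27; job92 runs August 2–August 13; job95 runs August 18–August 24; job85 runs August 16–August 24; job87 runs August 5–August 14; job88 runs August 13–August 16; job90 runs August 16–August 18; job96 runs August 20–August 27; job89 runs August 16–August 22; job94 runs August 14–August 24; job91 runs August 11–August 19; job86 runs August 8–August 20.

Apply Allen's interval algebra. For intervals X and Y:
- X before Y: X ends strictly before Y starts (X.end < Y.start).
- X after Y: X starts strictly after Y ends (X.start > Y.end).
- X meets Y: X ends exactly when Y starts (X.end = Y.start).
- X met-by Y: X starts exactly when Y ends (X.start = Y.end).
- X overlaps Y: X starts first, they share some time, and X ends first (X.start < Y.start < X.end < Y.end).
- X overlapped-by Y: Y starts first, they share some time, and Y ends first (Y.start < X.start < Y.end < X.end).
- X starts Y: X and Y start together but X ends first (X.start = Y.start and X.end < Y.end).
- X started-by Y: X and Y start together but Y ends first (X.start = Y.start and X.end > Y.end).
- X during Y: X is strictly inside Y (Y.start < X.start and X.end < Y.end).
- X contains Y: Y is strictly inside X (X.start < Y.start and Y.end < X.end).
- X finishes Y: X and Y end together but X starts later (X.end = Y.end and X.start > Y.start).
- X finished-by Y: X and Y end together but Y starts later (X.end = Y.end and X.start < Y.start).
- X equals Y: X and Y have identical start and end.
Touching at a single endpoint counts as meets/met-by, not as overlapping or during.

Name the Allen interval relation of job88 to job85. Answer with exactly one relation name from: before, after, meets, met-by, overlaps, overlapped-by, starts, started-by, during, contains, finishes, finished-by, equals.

meets

job88 = [August 13, August 16]; job85 = [August 16, August 24].
Compare endpoints: job88.start < job85.start, job88.start < job85.end, job88.end = job85.start, job88.end < job85.end.
That pattern is 'meets'.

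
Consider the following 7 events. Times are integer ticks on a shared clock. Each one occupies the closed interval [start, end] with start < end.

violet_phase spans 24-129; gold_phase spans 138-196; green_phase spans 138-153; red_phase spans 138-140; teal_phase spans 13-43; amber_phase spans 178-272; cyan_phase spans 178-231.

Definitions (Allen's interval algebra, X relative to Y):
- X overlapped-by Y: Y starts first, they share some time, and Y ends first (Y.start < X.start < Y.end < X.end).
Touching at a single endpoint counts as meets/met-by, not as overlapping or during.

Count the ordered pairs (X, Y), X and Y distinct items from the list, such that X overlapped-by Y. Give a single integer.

Checking all 42 ordered pairs for relation 'overlapped-by'; matching pairs in alphabetical order:
(amber_phase, gold_phase): amber_phase overlapped-by gold_phase ✓
(cyan_phase, gold_phase): cyan_phase overlapped-by gold_phase ✓
(violet_phase, teal_phase): violet_phase overlapped-by teal_phase ✓
Count: 3.

3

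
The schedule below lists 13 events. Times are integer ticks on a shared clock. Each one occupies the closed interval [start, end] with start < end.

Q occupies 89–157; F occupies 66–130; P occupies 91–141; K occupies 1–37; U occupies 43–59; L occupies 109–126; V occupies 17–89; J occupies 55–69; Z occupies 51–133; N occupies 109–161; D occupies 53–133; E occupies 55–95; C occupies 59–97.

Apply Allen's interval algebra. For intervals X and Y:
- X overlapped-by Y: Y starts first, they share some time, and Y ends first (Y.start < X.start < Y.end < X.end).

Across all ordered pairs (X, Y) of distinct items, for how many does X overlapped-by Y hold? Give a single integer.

Checking all 156 ordered pairs for relation 'overlapped-by'; matching pairs in alphabetical order:
(C, E): C overlapped-by E ✓
(C, J): C overlapped-by J ✓
(C, V): C overlapped-by V ✓
(D, U): D overlapped-by U ✓
(D, V): D overlapped-by V ✓
(E, U): E overlapped-by U ✓
(E, V): E overlapped-by V ✓
(F, C): F overlapped-by C ✓
(F, E): F overlapped-by E ✓
(F, J): F overlapped-by J ✓
(F, V): F overlapped-by V ✓
(J, U): J overlapped-by U ✓
(N, D): N overlapped-by D ✓
(N, F): N overlapped-by F ✓
(N, P): N overlapped-by P ✓
(N, Q): N overlapped-by Q ✓
(N, Z): N overlapped-by Z ✓
(P, C): P overlapped-by C ✓
(P, D): P overlapped-by D ✓
(P, E): P overlapped-by E ✓
(P, F): P overlapped-by F ✓
(P, Z): P overlapped-by Z ✓
(Q, C): Q overlapped-by C ✓
(Q, D): Q overlapped-by D ✓
... plus 6 further pairs not listed.
Count: 30.

30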